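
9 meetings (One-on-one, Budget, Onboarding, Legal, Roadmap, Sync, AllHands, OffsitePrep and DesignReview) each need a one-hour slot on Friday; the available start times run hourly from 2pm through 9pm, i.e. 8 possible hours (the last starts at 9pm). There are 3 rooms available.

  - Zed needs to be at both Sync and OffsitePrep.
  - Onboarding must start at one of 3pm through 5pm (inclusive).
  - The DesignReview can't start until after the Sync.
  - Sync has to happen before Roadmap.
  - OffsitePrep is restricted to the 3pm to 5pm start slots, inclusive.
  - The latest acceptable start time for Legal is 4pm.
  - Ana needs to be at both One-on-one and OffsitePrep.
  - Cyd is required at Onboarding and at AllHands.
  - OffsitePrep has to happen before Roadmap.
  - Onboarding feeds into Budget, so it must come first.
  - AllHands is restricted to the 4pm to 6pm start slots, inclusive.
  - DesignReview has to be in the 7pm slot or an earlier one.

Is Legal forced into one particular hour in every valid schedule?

No

Legal can be 2pm (e.g. One-on-one=2pm; Roadmap=4pm; Budget=4pm; Legal=2pm; Onboarding=3pm; DesignReview=3pm; OffsitePrep=3pm; Sync=2pm; AllHands=4pm) or 3pm (e.g. AllHands -> 4pm; DesignReview -> 4pm; Sync -> 2pm; One-on-one -> 2pm; Onboarding -> 3pm; Legal -> 3pm; Budget -> 5pm; Roadmap -> 4pm; OffsitePrep -> 3pm).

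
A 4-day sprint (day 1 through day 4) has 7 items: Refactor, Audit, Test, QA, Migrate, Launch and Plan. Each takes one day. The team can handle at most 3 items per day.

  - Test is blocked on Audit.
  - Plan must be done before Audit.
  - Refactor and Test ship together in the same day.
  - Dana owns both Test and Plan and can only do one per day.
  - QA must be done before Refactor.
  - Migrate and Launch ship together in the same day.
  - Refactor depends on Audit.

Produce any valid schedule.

Migrate -> day 2; Launch -> day 2; Plan -> day 1; Audit -> day 2; Test -> day 3; QA -> day 1; Refactor -> day 3

Checking: Plan(day 1) before Audit(day 2); QA(day 1) before Refactor(day 3); Audit(day 2) before Test(day 3); Audit(day 2) before Refactor(day 3); Test(day 3) != Plan(day 1); Migrate = Launch = day 2; Refactor = Test = day 3; max 3 per day (cap 3).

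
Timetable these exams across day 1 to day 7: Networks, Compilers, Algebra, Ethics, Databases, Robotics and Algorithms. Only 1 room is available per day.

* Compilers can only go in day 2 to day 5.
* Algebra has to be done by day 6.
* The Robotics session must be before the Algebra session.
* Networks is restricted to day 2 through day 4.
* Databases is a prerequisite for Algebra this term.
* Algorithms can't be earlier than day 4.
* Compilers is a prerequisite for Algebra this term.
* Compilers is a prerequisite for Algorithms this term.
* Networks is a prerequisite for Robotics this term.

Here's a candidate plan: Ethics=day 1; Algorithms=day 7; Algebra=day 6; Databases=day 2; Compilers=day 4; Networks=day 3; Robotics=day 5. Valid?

Yes

Networks is restricted to day 2 through day 4 — holds.
Algorithms can't be earlier than day 4 — holds.
Compilers is a prerequisite for Algebra this term — holds.
Compilers can only go in day 2 to day 5 — holds.
Compilers is a prerequisite for Algorithms this term — holds.
Algebra has to be done by day 6 — holds.
The Robotics session must be before the Algebra session — holds.
Networks is a prerequisite for Robotics this term — holds.
Only 1 room is available per day — holds.
Databases is a prerequisite for Algebra this term — holds.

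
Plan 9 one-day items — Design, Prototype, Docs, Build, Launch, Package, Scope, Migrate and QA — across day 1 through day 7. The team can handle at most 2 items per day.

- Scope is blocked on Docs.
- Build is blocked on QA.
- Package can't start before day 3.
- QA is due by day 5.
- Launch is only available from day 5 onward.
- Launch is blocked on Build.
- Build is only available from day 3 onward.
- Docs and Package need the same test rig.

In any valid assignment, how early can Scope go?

day 2

Precedence pushes Scope to at least day 2.
Scope at day 2 is achievable: Scope=day 2, Design=day 2, Migrate=day 4, Package=day 3, Build=day 3, Docs=day 1, QA=day 1, Launch=day 5, Prototype=day 4.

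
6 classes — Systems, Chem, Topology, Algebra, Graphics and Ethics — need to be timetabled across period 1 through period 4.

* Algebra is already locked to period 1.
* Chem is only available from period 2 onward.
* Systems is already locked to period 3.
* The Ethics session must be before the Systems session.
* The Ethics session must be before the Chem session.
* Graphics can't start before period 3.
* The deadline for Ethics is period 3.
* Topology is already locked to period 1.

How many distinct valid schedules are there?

10

Splitting on Chem: it can be period 2 (2), period 3 (4), period 4 (4). Listing each branch's schedules as (Systems, Topology, Algebra, Graphics, Ethics) by period number:
Chem=period 2: (3,1,1,3,1) (3,1,1,4,1) — 2.
Chem=period 3: (3,1,1,3,1) (3,1,1,3,2) (3,1,1,4,1) (3,1,1,4,2) — 4.
Chem=period 4: (3,1,1,3,1) (3,1,1,3,2) (3,1,1,4,1) (3,1,1,4,2) — 4.
Summing: 2 + 4 + 4 = 10.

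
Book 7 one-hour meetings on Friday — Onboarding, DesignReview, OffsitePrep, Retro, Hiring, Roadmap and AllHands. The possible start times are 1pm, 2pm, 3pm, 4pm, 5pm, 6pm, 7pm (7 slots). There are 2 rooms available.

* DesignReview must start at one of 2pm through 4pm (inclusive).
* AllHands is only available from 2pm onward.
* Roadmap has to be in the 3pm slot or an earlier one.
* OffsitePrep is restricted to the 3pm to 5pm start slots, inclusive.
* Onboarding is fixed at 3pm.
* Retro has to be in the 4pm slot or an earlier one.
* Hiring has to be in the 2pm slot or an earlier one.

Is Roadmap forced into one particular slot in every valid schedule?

No

Roadmap can be 1pm (e.g. Roadmap in 1pm; Onboarding in 3pm; OffsitePrep in 3pm; Retro in 2pm; DesignReview in 2pm; Hiring in 1pm; AllHands in 4pm) or 2pm (e.g. Roadmap in 2pm; AllHands in 4pm; OffsitePrep in 3pm; DesignReview in 2pm; Onboarding in 3pm; Retro in 1pm; Hiring in 1pm).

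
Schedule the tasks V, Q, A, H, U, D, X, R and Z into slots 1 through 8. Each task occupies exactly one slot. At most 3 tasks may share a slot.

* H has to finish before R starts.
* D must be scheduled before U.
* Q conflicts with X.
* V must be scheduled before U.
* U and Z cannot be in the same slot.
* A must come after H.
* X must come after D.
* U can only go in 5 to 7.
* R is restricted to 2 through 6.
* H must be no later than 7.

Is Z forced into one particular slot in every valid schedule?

No

Z can be 1 (e.g. R=2; U=5; A=2; V=2; X=3; Z=1; D=1; Q=4; H=1) or 2 (e.g. A -> 2, D -> 1, X -> 3, V -> 1, Z -> 2, U -> 5, R -> 2, H -> 1, Q -> 4).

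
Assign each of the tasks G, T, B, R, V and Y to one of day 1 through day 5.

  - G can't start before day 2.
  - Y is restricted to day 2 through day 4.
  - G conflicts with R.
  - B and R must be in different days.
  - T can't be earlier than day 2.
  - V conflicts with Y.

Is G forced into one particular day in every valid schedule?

No

G can be day 2 (e.g. R in day 3, V in day 1, Y in day 2, B in day 1, G in day 2, T in day 2) or day 3 (e.g. B=day 1, Y=day 2, T=day 2, V=day 1, R=day 2, G=day 3).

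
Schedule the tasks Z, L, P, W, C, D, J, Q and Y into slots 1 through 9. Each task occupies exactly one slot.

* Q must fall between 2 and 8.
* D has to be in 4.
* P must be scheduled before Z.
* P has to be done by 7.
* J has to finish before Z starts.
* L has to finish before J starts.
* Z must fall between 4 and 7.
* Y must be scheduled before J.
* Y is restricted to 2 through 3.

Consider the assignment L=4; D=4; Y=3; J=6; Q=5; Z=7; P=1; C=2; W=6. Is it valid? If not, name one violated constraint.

Q must fall between 2 and 8 — holds.
Y is restricted to 2 through 3 — holds.
J has to finish before Z starts — holds.
D has to be in 4 — holds.
P has to be done by 7 — holds.
Y must be scheduled before J — holds.
P must be scheduled before Z — holds.
Z must fall between 4 and 7 — holds.
L has to finish before J starts — holds.

Valid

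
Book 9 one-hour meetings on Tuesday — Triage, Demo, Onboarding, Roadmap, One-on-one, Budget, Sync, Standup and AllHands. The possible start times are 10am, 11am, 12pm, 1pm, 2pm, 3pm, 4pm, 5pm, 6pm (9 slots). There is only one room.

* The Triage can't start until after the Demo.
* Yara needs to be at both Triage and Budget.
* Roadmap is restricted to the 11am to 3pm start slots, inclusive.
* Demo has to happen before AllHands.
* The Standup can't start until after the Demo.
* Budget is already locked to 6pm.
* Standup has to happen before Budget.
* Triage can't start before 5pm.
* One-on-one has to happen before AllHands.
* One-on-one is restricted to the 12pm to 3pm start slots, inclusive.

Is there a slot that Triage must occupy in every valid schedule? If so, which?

5pm

Triage's window is 5pm–6pm.
Budget is fixed at 6pm, and Triage can't share a slot with Budget.
So Triage must be 5pm.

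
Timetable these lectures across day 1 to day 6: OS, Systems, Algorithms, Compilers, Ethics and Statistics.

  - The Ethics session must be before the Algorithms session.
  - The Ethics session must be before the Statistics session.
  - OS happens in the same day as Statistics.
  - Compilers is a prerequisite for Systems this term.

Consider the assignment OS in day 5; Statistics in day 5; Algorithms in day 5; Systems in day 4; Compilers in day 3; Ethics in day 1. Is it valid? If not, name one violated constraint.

Yes

The Ethics session must be before the Algorithms session — holds.
Compilers is a prerequisite for Systems this term — holds.
OS happens in the same day as Statistics — holds.
The Ethics session must be before the Statistics session — holds.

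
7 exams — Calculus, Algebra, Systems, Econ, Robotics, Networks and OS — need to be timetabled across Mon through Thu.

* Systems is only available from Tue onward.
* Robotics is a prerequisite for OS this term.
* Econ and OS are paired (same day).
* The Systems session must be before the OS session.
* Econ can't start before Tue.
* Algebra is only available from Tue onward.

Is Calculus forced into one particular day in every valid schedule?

No

Calculus can be Mon (e.g. Systems in Tue, Calculus in Mon, Robotics in Mon, Algebra in Tue, OS in Wed, Econ in Wed, Networks in Mon) or Tue (e.g. OS in Wed, Robotics in Mon, Algebra in Tue, Calculus in Tue, Networks in Mon, Systems in Tue, Econ in Wed).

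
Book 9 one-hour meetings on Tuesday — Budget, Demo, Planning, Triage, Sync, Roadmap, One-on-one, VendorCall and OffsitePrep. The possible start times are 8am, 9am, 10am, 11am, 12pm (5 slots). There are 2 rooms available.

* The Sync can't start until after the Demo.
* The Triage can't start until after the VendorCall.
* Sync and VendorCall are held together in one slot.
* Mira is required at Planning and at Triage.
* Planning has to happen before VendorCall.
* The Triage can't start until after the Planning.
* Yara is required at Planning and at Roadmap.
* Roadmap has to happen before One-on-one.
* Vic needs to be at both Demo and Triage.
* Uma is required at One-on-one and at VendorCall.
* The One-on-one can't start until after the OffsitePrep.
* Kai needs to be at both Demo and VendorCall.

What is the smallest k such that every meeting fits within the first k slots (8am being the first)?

5

The precedence chain requires at least 3 distinct slots.
With at most 2 per slot and 9 meetings, at least 5 slots are needed.
5 works (last occupied slot: 12pm): for example Triage=10am, VendorCall=9am, Demo=8am, One-on-one=12pm, Budget=11am, Roadmap=10am, Sync=9am, OffsitePrep=11am, Planning=8am.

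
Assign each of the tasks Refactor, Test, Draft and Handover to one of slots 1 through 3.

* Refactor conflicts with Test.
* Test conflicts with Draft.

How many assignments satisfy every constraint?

Splitting on Refactor: it can be 1 (12), 2 (12), 3 (12). Listing each branch's schedules as (Test, Draft, Handover):
Refactor=1: (2,1,1) (2,1,2) (2,1,3) (2,3,1) (2,3,2) (2,3,3) (3,1,1) (3,1,2) (3,1,3) (3,2,1) (3,2,2) (3,2,3) — 12.
Refactor=2: (1,2,1) (1,2,2) (1,2,3) (1,3,1) (1,3,2) (1,3,3) (3,1,1) (3,1,2) (3,1,3) (3,2,1) (3,2,2) (3,2,3) — 12.
Refactor=3: (1,2,1) (1,2,2) (1,2,3) (1,3,1) (1,3,2) (1,3,3) (2,1,1) (2,1,2) (2,1,3) (2,3,1) (2,3,2) (2,3,3) — 12.
Summing: 12 + 12 + 12 = 36.

36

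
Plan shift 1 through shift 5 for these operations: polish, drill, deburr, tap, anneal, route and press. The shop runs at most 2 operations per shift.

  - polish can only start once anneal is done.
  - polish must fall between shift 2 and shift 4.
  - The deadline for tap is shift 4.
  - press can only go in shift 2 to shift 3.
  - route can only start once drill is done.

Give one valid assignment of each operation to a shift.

anneal=shift 1, deburr=shift 3, drill=shift 3, tap=shift 1, route=shift 4, polish=shift 2, press=shift 2

Checking: drill(shift 3) before route(shift 4); anneal(shift 1) before polish(shift 2); polish=shift 2 in [shift 2,shift 4]; tap=shift 1 in [shift 1,shift 4]; press=shift 2 in [shift 2,shift 3]; max 2 per shift (cap 2).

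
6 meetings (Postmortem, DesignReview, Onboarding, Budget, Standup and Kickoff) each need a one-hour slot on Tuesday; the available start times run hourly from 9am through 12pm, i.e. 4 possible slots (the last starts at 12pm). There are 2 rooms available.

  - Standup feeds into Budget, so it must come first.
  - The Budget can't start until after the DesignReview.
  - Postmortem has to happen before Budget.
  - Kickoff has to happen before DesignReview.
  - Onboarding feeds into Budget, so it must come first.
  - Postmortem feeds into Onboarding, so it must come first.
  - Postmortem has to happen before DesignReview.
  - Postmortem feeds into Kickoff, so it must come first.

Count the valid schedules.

Enumerating: Standup -> 9am; DesignReview -> 11am; Kickoff -> 10am; Onboarding -> 10am; Budget -> 12pm; Postmortem -> 9am | Onboarding=10am, Postmortem=9am, DesignReview=11am, Kickoff=10am, Budget=12pm, Standup=11am | Budget -> 12pm, Postmortem -> 9am, Onboarding -> 11am, Standup -> 9am, DesignReview -> 11am, Kickoff -> 10am | Kickoff -> 10am, DesignReview -> 11am, Onboarding -> 11am, Standup -> 10am, Budget -> 12pm, Postmortem -> 9am.

4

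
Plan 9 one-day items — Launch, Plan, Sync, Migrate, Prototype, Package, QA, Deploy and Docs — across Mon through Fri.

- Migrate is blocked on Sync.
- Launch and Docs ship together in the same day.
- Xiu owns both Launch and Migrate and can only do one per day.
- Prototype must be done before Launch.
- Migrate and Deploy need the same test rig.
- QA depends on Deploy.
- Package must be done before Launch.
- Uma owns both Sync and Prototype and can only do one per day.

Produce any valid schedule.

QA in Tue, Docs in Tue, Migrate in Wed, Package in Mon, Sync in Tue, Plan in Mon, Launch in Tue, Prototype in Mon, Deploy in Mon

Checking: Package(Mon) before Launch(Tue); Prototype(Mon) before Launch(Tue); Sync(Tue) before Migrate(Wed); Deploy(Mon) before QA(Tue); Sync(Tue) != Prototype(Mon); Launch(Tue) != Migrate(Wed); Migrate(Wed) != Deploy(Mon); Launch = Docs = Tue.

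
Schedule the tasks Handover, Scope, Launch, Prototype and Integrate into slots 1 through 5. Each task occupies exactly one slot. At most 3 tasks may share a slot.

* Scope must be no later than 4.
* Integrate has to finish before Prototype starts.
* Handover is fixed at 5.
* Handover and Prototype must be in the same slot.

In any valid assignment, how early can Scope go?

1

Scope's own window allows nothing later than 4.
Scope at 1 is achievable: Integrate=1; Prototype=5; Handover=5; Launch=1; Scope=1.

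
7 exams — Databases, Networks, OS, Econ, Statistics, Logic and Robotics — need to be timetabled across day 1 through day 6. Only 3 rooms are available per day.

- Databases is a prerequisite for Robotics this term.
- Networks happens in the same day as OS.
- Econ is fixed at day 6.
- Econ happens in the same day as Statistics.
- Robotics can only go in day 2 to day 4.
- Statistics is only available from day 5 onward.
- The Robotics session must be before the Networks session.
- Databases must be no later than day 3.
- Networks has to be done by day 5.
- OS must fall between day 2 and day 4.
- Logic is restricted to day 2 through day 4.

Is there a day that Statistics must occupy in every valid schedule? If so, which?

day 6

Statistics is available from day 5; Statistics must be in the same day as Econ, which can't be before day 6, so Statistics is at least day 6.
So Statistics is pinned to day 6.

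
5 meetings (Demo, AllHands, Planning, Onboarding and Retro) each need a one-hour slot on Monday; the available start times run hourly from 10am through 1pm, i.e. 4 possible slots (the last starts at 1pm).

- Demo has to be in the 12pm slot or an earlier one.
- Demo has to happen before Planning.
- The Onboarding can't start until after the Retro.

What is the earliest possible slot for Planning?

Precedence pushes Planning to at least 11am.
Planning at 11am is achievable: Demo -> 10am; AllHands -> 10am; Retro -> 10am; Planning -> 11am; Onboarding -> 11am.

11am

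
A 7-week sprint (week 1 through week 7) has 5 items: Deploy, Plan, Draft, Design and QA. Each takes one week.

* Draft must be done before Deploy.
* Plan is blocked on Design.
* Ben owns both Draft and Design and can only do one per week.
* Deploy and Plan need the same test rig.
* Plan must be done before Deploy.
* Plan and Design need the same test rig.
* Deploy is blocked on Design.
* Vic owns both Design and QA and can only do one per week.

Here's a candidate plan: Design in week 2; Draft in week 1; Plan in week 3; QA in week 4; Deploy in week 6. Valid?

Yes

Plan must be done before Deploy — holds.
Vic owns both Design and QA and can only do one per week — holds.
Plan is blocked on Design — holds.
Deploy is blocked on Design — holds.
Ben owns both Draft and Design and can only do one per week — holds.
Deploy and Plan need the same test rig — holds.
Plan and Design need the same test rig — holds.
Draft must be done before Deploy — holds.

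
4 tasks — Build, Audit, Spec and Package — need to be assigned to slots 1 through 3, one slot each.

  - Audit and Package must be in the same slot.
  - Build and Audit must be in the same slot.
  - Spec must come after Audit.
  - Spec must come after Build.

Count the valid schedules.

Enumerating: Build in 1; Spec in 2; Audit in 1; Package in 1 | Build in 1; Spec in 3; Package in 1; Audit in 1 | Spec -> 3, Package -> 2, Audit -> 2, Build -> 2.

3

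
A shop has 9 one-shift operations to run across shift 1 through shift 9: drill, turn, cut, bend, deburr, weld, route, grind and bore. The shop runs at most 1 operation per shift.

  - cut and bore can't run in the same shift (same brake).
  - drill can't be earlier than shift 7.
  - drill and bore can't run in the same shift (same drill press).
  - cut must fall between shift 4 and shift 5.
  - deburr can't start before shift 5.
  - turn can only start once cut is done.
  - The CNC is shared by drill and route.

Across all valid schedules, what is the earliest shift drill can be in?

shift 7

Drill is available from shift 7.
drill at shift 7 is achievable: drill -> shift 7, grind -> shift 8, route -> shift 3, bend -> shift 1, cut -> shift 4, weld -> shift 2, bore -> shift 9, turn -> shift 6, deburr -> shift 5.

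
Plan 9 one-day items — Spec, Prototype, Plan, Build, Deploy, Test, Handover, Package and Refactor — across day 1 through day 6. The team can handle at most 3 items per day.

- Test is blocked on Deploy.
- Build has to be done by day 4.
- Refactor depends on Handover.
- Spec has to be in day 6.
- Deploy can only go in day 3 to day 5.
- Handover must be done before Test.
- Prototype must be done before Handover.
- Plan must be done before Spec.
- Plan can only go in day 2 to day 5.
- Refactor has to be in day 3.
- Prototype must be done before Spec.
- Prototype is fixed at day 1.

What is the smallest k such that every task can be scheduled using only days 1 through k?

The precedence chain requires at least 3 distinct days.
With at most 3 per day and 9 tasks, at least 3 days are needed.
Spec can't be placed before day 6, so the schedule must run through at least day 6.
6 works (last occupied day: day 6): for example Spec=day 6, Handover=day 2, Plan=day 2, Test=day 4, Package=day 1, Prototype=day 1, Deploy=day 3, Refactor=day 3, Build=day 1.

6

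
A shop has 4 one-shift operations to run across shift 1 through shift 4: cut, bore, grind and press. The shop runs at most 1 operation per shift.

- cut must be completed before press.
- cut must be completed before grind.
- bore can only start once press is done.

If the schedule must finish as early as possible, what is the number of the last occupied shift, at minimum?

4

The precedence chain requires at least 3 distinct shifts.
With at most 1 per shift and 4 operations, at least 4 shifts are needed.
4 works (last occupied shift: shift 4): for example bore -> shift 3, cut -> shift 1, grind -> shift 4, press -> shift 2.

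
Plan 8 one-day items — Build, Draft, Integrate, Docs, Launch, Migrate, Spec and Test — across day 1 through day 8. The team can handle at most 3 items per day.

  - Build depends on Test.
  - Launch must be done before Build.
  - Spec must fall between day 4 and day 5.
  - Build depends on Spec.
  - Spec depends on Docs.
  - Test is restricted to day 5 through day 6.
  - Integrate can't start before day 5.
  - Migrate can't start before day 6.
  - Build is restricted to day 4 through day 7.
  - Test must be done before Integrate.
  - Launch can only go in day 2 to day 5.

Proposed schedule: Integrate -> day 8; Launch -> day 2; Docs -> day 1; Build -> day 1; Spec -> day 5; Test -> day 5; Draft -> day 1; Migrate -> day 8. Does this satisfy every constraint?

Integrate can't start before day 5 — holds.
Migrate can't start before day 6 — holds.
The team can handle at most 3 items per day — holds.
Test is restricted to day 5 through day 6 — holds.
Spec must fall between day 4 and day 5 — holds.
Spec depends on Docs — holds.
Build is restricted to day 4 through day 7 — violated.
Build depends on Spec — violated.
Test must be done before Integrate — holds.
Launch must be done before Build — violated.
Build depends on Test — violated.
Launch can only go in day 2 to day 5 — holds.

No. Build is restricted to day 4 through day 7 is not satisfied.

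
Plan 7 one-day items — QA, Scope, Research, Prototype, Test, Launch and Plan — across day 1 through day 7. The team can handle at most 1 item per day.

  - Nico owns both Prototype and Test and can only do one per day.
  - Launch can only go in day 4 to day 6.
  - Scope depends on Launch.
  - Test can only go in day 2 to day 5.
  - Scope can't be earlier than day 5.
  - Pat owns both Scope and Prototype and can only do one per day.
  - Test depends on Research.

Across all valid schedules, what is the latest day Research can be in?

day 4

Downstream work caps Research at day 4.
Research at day 4 is achievable: Plan -> day 3, QA -> day 1, Scope -> day 7, Prototype -> day 2, Test -> day 5, Launch -> day 6, Research -> day 4.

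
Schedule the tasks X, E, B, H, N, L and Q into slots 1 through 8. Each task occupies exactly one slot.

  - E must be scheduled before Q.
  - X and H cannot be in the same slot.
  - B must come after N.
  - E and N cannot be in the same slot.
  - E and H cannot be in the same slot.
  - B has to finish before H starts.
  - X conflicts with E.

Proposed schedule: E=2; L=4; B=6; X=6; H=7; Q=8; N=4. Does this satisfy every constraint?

X conflicts with E — holds.
X and H cannot be in the same slot — holds.
B has to finish before H starts — holds.
E must be scheduled before Q — holds.
E and H cannot be in the same slot — holds.
B must come after N — holds.
E and N cannot be in the same slot — holds.

Valid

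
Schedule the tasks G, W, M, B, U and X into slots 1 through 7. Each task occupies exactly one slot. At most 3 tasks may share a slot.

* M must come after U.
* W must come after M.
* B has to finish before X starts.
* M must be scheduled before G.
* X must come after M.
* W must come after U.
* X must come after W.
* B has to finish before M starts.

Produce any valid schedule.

G=3; U=1; X=4; W=3; B=1; M=2

Checking: B(1) before M(2); M(2) before W(3); B(1) before X(4); U(1) before M(2); W(3) before X(4); M(2) before G(3); M(2) before X(4); U(1) before W(3); max 2 per slot (cap 3).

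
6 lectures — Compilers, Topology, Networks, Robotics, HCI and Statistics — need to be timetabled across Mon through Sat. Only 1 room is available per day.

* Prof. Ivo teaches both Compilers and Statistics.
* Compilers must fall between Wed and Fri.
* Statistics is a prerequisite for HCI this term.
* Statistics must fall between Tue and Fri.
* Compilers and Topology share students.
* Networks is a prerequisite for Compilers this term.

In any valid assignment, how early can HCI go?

Precedence pushes HCI to at least Wed.
HCI at Wed is achievable: Statistics=Tue; Networks=Mon; Topology=Fri; HCI=Wed; Robotics=Sat; Compilers=Thu.

Wed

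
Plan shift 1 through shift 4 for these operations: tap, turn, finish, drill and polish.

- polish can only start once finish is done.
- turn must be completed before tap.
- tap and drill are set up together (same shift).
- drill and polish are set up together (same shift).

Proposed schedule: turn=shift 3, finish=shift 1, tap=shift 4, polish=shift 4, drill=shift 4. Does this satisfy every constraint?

drill and polish are set up together (same shift) — holds.
polish can only start once finish is done — holds.
tap and drill are set up together (same shift) — holds.
turn must be completed before tap — holds.

Valid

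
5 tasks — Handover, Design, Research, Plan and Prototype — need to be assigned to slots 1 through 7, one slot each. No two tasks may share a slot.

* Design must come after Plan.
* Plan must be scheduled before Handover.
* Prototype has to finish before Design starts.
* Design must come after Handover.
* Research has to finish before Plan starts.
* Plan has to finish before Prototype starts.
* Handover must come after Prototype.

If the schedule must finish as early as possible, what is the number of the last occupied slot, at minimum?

5

The precedence chain requires at least 5 distinct slots.
With at most 1 per slot and 5 tasks, at least 5 slots are needed.
5 works (last occupied slot: 5): for example Research in 1; Handover in 4; Prototype in 3; Design in 5; Plan in 2.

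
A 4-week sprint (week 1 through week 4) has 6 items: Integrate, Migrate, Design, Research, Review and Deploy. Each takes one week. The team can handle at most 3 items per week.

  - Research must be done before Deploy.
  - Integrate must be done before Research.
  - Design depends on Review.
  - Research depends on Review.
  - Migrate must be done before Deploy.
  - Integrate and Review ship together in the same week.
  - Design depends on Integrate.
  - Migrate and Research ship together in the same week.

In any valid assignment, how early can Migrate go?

Migrate must be in the same week as Research, which can't be before week 2, so Migrate is at least week 2; downstream work caps Migrate at week 3.
Migrate at week 2 is achievable: Deploy=week 3, Migrate=week 2, Design=week 2, Review=week 1, Integrate=week 1, Research=week 2.

week 2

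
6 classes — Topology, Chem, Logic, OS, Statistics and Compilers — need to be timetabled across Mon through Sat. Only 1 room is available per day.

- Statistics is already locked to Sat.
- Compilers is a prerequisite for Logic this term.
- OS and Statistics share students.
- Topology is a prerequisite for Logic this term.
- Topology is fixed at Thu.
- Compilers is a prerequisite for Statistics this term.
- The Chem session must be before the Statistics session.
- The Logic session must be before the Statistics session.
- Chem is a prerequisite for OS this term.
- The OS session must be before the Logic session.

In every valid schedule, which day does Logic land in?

Fri

Topology is fixed at Thu and must come before Logic, so Logic is at least Fri.
Statistics is fixed at Sat and must come after Logic, so Logic is at most Fri.
So Logic must be Fri.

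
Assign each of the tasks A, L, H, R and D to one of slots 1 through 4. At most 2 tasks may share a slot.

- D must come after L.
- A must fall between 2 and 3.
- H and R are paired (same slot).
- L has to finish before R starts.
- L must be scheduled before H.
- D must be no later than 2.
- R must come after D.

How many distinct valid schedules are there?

Enumerating: D=2; H=3; A=2; L=1; R=3 | H in 4, D in 2, A in 2, L in 1, R in 4 | R -> 4, D -> 2, L -> 1, H -> 4, A -> 3.

3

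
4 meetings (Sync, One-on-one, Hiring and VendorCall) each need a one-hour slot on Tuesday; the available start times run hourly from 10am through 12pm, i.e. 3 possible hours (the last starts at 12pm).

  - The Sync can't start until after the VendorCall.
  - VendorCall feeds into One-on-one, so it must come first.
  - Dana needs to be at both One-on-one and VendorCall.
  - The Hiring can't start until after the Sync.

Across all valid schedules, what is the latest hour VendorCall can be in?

Downstream work caps VendorCall at 10am.
VendorCall at 10am is achievable: One-on-one in 11am, Hiring in 12pm, VendorCall in 10am, Sync in 11am.

10am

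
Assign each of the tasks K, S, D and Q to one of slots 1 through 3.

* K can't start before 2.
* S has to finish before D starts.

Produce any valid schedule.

Q in 1; D in 2; K in 2; S in 1

Checking: S(1) before D(2); K=2 in [2,3].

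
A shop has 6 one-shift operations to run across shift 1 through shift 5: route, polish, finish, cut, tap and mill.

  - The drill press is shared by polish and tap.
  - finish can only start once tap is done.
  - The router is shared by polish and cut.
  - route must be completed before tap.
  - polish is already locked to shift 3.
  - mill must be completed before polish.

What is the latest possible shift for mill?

Downstream work caps mill at shift 2.
mill at shift 2 is achievable: finish -> shift 3, route -> shift 1, cut -> shift 1, polish -> shift 3, tap -> shift 2, mill -> shift 2.

shift 2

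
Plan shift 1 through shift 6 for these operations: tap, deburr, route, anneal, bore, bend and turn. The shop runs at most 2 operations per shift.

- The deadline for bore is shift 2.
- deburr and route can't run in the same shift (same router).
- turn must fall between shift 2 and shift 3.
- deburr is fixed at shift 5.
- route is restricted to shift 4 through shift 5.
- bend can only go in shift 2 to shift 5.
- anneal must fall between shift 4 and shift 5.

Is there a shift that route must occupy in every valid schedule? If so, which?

route's window is shift 4–shift 5.
deburr is fixed at shift 5, and route can't share a shift with deburr.
So route must be shift 4.

shift 4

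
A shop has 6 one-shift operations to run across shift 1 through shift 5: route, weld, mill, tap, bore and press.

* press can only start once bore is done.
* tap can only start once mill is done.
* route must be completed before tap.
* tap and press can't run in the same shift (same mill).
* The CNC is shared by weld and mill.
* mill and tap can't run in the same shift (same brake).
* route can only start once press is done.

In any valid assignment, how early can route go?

Precedence pushes route to at least shift 3; downstream work caps route at shift 4.
route at shift 3 is achievable: mill in shift 1; tap in shift 4; press in shift 2; weld in shift 2; bore in shift 1; route in shift 3.

shift 3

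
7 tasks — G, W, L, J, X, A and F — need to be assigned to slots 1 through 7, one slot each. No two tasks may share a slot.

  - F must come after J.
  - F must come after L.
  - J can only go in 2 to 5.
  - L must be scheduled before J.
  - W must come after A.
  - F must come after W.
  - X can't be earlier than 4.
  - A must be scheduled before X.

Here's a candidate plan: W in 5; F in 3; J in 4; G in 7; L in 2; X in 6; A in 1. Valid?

No. F must come after W is not satisfied.

No two tasks may share a slot — holds.
X can't be earlier than 4 — holds.
F must come after W — violated.
A must be scheduled before X — holds.
F must come after J — violated.
W must come after A — holds.
F must come after L — holds.
L must be scheduled before J — holds.
J can only go in 2 to 5 — holds.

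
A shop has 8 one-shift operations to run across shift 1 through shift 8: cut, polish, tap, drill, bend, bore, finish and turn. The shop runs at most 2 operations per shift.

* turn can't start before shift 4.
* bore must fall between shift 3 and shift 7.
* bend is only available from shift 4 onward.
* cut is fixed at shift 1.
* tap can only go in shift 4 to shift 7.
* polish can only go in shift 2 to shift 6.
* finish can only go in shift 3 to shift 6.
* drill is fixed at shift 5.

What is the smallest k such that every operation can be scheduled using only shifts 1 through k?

5 shifts

With at most 2 per shift and 8 operations, at least 4 shifts are needed.
drill can't be placed before shift 5, so the schedule must run through at least shift 5.
5 works (last occupied shift: shift 5): for example cut -> shift 1, tap -> shift 4, turn -> shift 5, bend -> shift 4, finish -> shift 3, bore -> shift 3, drill -> shift 5, polish -> shift 2.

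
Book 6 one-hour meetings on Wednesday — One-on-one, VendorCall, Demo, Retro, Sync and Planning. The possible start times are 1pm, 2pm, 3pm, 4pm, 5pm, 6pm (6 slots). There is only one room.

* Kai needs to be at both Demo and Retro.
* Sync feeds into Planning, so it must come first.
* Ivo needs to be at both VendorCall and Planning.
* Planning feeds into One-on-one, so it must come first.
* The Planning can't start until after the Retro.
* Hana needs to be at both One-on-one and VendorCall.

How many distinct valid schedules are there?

Splitting on One-on-one: it can be 4pm (4), 5pm (16), 6pm (40). Listing each branch's schedules as (VendorCall, Demo, Retro, Sync, Planning):
One-on-one=4pm: (5pm,6pm,1pm,2pm,3pm) (5pm,6pm,2pm,1pm,3pm) (6pm,5pm,1pm,2pm,3pm) (6pm,5pm,2pm,1pm,3pm) — 4.
One-on-one=5pm: (1pm,6pm,2pm,3pm,4pm) (1pm,6pm,3pm,2pm,4pm) (2pm,6pm,1pm,3pm,4pm) (2pm,6pm,3pm,1pm,4pm) (3pm,6pm,1pm,2pm,4pm) (3pm,6pm,2pm,1pm,4pm) (4pm,6pm,1pm,2pm,3pm) (4pm,6pm,2pm,1pm,3pm) (6pm,1pm,2pm,3pm,4pm) (6pm,1pm,3pm,2pm,4pm) (6pm,2pm,1pm,3pm,4pm) (6pm,2pm,3pm,1pm,4pm) (6pm,3pm,1pm,2pm,4pm) (6pm,3pm,2pm,1pm,4pm) (6pm,4pm,1pm,2pm,3pm) (6pm,4pm,2pm,1pm,3pm) — 16.
One-on-one=6pm: (1pm,2pm,3pm,4pm,5pm) (1pm,2pm,4pm,3pm,5pm) (1pm,3pm,2pm,4pm,5pm) (1pm,3pm,4pm,2pm,5pm) (1pm,4pm,2pm,3pm,5pm) (1pm,4pm,3pm,2pm,5pm) (1pm,5pm,2pm,3pm,4pm) (1pm,5pm,3pm,2pm,4pm) (2pm,1pm,3pm,4pm,5pm) (2pm,1pm,4pm,3pm,5pm) (2pm,3pm,1pm,4pm,5pm) (2pm,3pm,4pm,1pm,5pm) (2pm,4pm,1pm,3pm,5pm) (2pm,4pm,3pm,1pm,5pm) (2pm,5pm,1pm,3pm,4pm) (2pm,5pm,3pm,1pm,4pm) (3pm,1pm,2pm,4pm,5pm) (3pm,1pm,4pm,2pm,5pm) (3pm,2pm,1pm,4pm,5pm) (3pm,2pm,4pm,1pm,5pm) (3pm,4pm,1pm,2pm,5pm) (3pm,4pm,2pm,1pm,5pm) (3pm,5pm,1pm,2pm,4pm) (3pm,5pm,2pm,1pm,4pm) (4pm,1pm,2pm,3pm,5pm) (4pm,1pm,3pm,2pm,5pm) (4pm,2pm,1pm,3pm,5pm) (4pm,2pm,3pm,1pm,5pm) (4pm,3pm,1pm,2pm,5pm) (4pm,3pm,2pm,1pm,5pm) (4pm,5pm,1pm,2pm,3pm) (4pm,5pm,2pm,1pm,3pm) (5pm,1pm,2pm,3pm,4pm) (5pm,1pm,3pm,2pm,4pm) (5pm,2pm,1pm,3pm,4pm) (5pm,2pm,3pm,1pm,4pm) (5pm,3pm,1pm,2pm,4pm) (5pm,3pm,2pm,1pm,4pm) (5pm,4pm,1pm,2pm,3pm) (5pm,4pm,2pm,1pm,3pm) — 40.
Summing: 4 + 16 + 40 = 60.

60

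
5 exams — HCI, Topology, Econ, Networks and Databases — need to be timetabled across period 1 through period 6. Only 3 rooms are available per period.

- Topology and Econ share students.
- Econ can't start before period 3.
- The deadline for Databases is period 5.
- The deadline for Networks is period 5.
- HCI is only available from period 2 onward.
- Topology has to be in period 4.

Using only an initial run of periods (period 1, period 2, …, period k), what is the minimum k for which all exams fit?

4 periods

With at most 3 per period and 5 exams, at least 2 periods are needed.
Topology can't be placed before period 4, so the schedule must run through at least period 4.
4 works (last occupied period: period 4): for example Topology -> period 4, Econ -> period 3, Databases -> period 1, Networks -> period 1, HCI -> period 2.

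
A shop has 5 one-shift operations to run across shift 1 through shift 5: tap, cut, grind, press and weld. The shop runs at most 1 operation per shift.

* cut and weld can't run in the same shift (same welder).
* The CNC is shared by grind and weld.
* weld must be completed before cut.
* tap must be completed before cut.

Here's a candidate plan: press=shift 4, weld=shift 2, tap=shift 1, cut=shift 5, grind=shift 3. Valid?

cut and weld can't run in the same shift (same welder) — holds.
tap must be completed before cut — holds.
weld must be completed before cut — holds.
The shop runs at most 1 operation per shift — holds.
The CNC is shared by grind and weld — holds.

Yes, all constraints hold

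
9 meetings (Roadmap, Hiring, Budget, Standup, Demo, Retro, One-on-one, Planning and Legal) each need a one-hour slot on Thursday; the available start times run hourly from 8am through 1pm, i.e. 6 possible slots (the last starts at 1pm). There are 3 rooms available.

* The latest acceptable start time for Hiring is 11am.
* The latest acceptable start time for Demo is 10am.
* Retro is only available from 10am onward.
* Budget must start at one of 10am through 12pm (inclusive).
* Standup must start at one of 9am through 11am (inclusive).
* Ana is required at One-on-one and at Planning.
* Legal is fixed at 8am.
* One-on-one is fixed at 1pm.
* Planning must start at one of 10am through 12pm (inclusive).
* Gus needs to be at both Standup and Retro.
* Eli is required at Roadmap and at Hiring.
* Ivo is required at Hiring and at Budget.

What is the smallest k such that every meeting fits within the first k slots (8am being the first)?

6

With at most 3 per slot and 9 meetings, at least 3 slots are needed.
One-on-one can't be placed before 1pm — that is slot 6 counting from 8am — so the schedule must run through at least 6 slots.
6 works (last occupied slot: 1pm): for example Budget -> 10am; Roadmap -> 9am; Retro -> 10am; Demo -> 8am; Hiring -> 8am; Standup -> 9am; Legal -> 8am; One-on-one -> 1pm; Planning -> 10am.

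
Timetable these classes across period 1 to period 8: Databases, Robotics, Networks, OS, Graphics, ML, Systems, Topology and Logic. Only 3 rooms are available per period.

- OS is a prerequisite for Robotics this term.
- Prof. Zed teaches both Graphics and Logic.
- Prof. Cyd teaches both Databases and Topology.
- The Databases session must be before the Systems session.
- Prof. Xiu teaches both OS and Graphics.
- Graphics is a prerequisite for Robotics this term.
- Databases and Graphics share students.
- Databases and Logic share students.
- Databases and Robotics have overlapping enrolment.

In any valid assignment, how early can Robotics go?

Precedence pushes Robotics to at least period 2.
Robotics at period 3 is achievable: OS in period 1, Networks in period 1, ML in period 2, Robotics in period 3, Graphics in period 2, Systems in period 2, Logic in period 3, Databases in period 1, Topology in period 3.
Nothing earlier works — the conflict and capacity constraints rule out every period before period 3.

period 3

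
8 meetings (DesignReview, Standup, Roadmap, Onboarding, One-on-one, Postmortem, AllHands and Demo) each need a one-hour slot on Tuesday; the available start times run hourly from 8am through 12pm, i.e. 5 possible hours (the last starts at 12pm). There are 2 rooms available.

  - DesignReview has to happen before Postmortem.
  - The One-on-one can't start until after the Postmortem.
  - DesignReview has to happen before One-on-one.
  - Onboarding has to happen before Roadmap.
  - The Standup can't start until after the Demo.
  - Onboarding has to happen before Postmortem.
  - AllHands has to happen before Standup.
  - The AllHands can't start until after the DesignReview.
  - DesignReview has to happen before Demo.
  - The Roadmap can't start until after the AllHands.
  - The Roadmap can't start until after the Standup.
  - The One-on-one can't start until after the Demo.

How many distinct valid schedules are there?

Splitting on DesignReview: it can be 8am (35), 9am (2). Listing each branch's schedules as (Standup, Roadmap, Onboarding, One-on-one, Postmortem, AllHands, Demo):
DesignReview=8am: (10am,11am,8am,11am,10am,9am,9am) (10am,11am,8am,12pm,10am,9am,9am) (10am,11am,8am,12pm,11am,9am,9am) (10am,11am,10am,12pm,11am,9am,9am) (10am,12pm,8am,11am,10am,9am,9am) (10am,12pm,8am,12pm,10am,9am,9am) (10am,12pm,8am,12pm,11am,9am,9am) (10am,12pm,10am,12pm,11am,9am,9am) (11am,12pm,8am,10am,9am,10am,9am) (11am,12pm,8am,11am,9am,9am,10am) (11am,12pm,8am,11am,9am,10am,9am) (11am,12pm,8am,11am,9am,10am,10am) (11am,12pm,8am,11am,10am,9am,9am) (11am,12pm,8am,11am,10am,9am,10am) (11am,12pm,8am,11am,10am,10am,9am) (11am,12pm,8am,12pm,9am,9am,10am) (11am,12pm,8am,12pm,9am,10am,9am) (11am,12pm,8am,12pm,9am,10am,10am) (11am,12pm,8am,12pm,10am,9am,9am) (11am,12pm,8am,12pm,10am,9am,10am) (11am,12pm,8am,12pm,10am,10am,9am) (11am,12pm,8am,12pm,11am,9am,9am) (11am,12pm,8am,12pm,11am,9am,10am) (11am,12pm,8am,12pm,11am,10am,9am) (11am,12pm,8am,12pm,11am,10am,10am) (11am,12pm,9am,11am,10am,9am,10am) (11am,12pm,9am,11am,10am,10am,9am) (11am,12pm,9am,12pm,10am,9am,10am) (11am,12pm,9am,12pm,10am,10am,9am) (11am,12pm,9am,12pm,11am,9am,10am) (11am,12pm,9am,12pm,11am,10am,9am) (11am,12pm,9am,12pm,11am,10am,10am) (11am,12pm,10am,12pm,11am,9am,9am) (11am,12pm,10am,12pm,11am,9am,10am) (11am,12pm,10am,12pm,11am,10am,9am) — 35.
DesignReview=9am: (11am,12pm,8am,12pm,11am,10am,10am) (11am,12pm,9am,12pm,11am,10am,10am) — 2.
Summing: 35 + 2 = 37.

37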